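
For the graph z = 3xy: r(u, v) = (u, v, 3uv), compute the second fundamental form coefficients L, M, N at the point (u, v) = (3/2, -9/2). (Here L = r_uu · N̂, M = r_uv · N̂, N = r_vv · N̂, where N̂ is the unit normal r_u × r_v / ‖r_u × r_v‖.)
L = 0;  M = 3*sqrt(814)/407;  N = 0

Compute the unit normal N̂(u, v) = (-3*v/sqrt(9*u^2 + 9*v^2 + 1), -3*u/sqrt(9*u^2 + 9*v^2 + 1), 1/sqrt(9*u^2 + 9*v^2 + 1)), and the second partials r_uu, r_uv, r_vv. Take dot products:
  L(u, v) = r_uu · N̂ = 0,
  M(u, v) = r_uv · N̂ = 3/sqrt(9*u^2 + 9*v^2 + 1),
  N(u, v) = r_vv · N̂ = 0.
Evaluating at (u, v) = (3/2, -9/2):
  L = 0, M = 3*sqrt(814)/407, N = 0.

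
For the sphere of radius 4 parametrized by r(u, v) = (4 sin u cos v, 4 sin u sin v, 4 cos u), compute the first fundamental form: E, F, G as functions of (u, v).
E = 16;  F = 0;  G = 16*sin(u)^2

Compute partials: r_u = (4*cos(u)*cos(v), 4*sin(v)*cos(u), -4*sin(u)), r_v = (-4*sin(u)*sin(v), 4*sin(u)*cos(v), 0). Then
  E = r_u · r_u = 16,
  F = r_u · r_v = 0,
  G = r_v · r_v = 16*sin(u)^2.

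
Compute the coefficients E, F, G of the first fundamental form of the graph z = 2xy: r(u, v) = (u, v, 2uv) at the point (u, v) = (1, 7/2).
E = 50;  F = 14;  G = 5

Partials: r_u = (1, 0, 2*v), r_v = (0, 1, 2*u). As functions of (u, v):
  E = r_u · r_u = 4*v^2 + 1,
  F = r_u · r_v = 4*u*v,
  G = r_v · r_v = 4*u^2 + 1.
Evaluating at (u, v) = (1, 7/2): E = 50, F = 14, G = 5.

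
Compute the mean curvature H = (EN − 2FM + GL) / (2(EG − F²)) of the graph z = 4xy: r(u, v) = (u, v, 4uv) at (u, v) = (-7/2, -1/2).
H = -112*sqrt(201)/40401

With E = 16*v^2 + 1, F = 16*u*v, G = 16*u^2 + 1, L = 0, M = 4/sqrt(16*u^2 + 16*v^2 + 1), N = 0, assemble
  H = (EN − 2FM + GL) / (2(EG − F²)) = -64*u*v/(16*u^2 + 16*v^2 + 1)^(3/2).
At (u, v) = (-7/2, -1/2): H = -112*sqrt(201)/40401.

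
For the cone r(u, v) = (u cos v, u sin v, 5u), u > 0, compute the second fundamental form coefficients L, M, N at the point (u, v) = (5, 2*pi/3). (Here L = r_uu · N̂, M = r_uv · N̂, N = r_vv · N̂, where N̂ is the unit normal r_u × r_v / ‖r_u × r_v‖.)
L = 0;  M = 0;  N = 25*sqrt(26)/26

Compute the unit normal N̂(u, v) = (-5*sqrt(26)*u*cos(v)/(26*Abs(u)), -5*sqrt(26)*u*sin(v)/(26*Abs(u)), sqrt(26)*u/(26*Abs(u))), and the second partials r_uu, r_uv, r_vv. Take dot products:
  L(u, v) = r_uu · N̂ = 0,
  M(u, v) = r_uv · N̂ = 0,
  N(u, v) = r_vv · N̂ = 5*sqrt(26)*u^2/(26*Abs(u)).
Evaluating at (u, v) = (5, 2*pi/3):
  L = 0, M = 0, N = 25*sqrt(26)/26.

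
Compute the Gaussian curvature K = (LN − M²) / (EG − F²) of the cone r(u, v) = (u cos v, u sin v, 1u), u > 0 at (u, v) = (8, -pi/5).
K = 0

Coefficients of the first fundamental form: E = 2, F = 0, G = u^2.
Coefficients of the second fundamental form: L = 0, M = 0, N = sqrt(2)*u^2/(2*Abs(u)).
Assemble K = (LN − M²)/(EG − F²) = 0. At (u, v) = (8, -pi/5): K = 0.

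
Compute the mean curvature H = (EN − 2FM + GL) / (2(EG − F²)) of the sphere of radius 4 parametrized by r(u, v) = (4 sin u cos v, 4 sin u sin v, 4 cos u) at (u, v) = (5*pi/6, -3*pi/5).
H = -1/4

With E = 16, F = 0, G = 16*sin(u)^2, L = -4*sin(u)/Abs(sin(u)), M = 0, N = -4*sin(u)^3/Abs(sin(u)), assemble
  H = (EN − 2FM + GL) / (2(EG − F²)) = -sin(u)/(4*Abs(sin(u))).
At (u, v) = (5*pi/6, -3*pi/5): H = -1/4.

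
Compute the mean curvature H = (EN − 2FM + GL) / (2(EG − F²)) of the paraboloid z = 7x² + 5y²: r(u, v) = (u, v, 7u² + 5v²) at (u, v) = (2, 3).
H = 10232*sqrt(1685)/2839225

With E = 196*u^2 + 1, F = 140*u*v, G = 100*v^2 + 1, L = 14/sqrt(196*u^2 + 100*v^2 + 1), M = 0, N = 10/sqrt(196*u^2 + 100*v^2 + 1), assemble
  H = (EN − 2FM + GL) / (2(EG − F²)) = 4*(245*u^2 + 175*v^2 + 3)/(196*u^2 + 100*v^2 + 1)^(3/2).
At (u, v) = (2, 3): H = 10232*sqrt(1685)/2839225.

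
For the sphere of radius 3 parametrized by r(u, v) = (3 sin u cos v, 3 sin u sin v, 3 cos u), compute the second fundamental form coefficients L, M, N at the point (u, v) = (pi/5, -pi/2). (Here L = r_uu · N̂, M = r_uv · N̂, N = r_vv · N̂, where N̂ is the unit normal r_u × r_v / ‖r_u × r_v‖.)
L = -3;  M = 0;  N = -15/8 + 3*sqrt(5)/8

Compute the unit normal N̂(u, v) = (sin(u)^2*cos(v)/Abs(sin(u)), sin(u)^2*sin(v)/Abs(sin(u)), sin(2*u)/(2*Abs(sin(u)))), and the second partials r_uu, r_uv, r_vv. Take dot products:
  L(u, v) = r_uu · N̂ = -3*sin(u)/Abs(sin(u)),
  M(u, v) = r_uv · N̂ = 0,
  N(u, v) = r_vv · N̂ = -3*sin(u)^3/Abs(sin(u)).
Evaluating at (u, v) = (pi/5, -pi/2):
  L = -3, M = 0, N = -15/8 + 3*sqrt(5)/8.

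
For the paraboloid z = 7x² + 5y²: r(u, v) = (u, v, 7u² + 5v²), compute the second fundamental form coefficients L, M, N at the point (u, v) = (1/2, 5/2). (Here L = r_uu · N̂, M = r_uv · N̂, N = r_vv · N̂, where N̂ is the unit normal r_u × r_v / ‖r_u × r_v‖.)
L = 14*sqrt(3)/45;  M = 0;  N = 2*sqrt(3)/9

Compute the unit normal N̂(u, v) = (-14*u/sqrt(196*u^2 + 100*v^2 + 1), -10*v/sqrt(196*u^2 + 100*v^2 + 1), 1/sqrt(196*u^2 + 100*v^2 + 1)), and the second partials r_uu, r_uv, r_vv. Take dot products:
  L(u, v) = r_uu · N̂ = 14/sqrt(196*u^2 + 100*v^2 + 1),
  M(u, v) = r_uv · N̂ = 0,
  N(u, v) = r_vv · N̂ = 10/sqrt(196*u^2 + 100*v^2 + 1).
Evaluating at (u, v) = (1/2, 5/2):
  L = 14*sqrt(3)/45, M = 0, N = 2*sqrt(3)/9.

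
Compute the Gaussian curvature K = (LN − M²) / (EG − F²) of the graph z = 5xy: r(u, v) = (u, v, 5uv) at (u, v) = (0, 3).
K = -25/51076

Coefficients of the first fundamental form: E = 25*v^2 + 1, F = 25*u*v, G = 25*u^2 + 1.
Coefficients of the second fundamental form: L = 0, M = 5/sqrt(25*u^2 + 25*v^2 + 1), N = 0.
Assemble K = (LN − M²)/(EG − F²) = -25/(625*u^4 + 1250*u^2*v^2 + 50*u^2 + 625*v^4 + 50*v^2 + 1). At (u, v) = (0, 3): K = -25/51076.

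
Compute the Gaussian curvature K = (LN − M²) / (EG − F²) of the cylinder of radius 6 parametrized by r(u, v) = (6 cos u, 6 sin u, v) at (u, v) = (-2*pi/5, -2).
K = 0

Coefficients of the first fundamental form: E = 36, F = 0, G = 1.
Coefficients of the second fundamental form: L = -6, M = 0, N = 0.
Assemble K = (LN − M²)/(EG − F²) = 0. At (u, v) = (-2*pi/5, -2): K = 0.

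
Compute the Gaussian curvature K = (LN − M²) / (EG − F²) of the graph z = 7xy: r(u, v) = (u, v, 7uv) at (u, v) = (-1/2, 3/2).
K = -196/61009

Coefficients of the first fundamental form: E = 49*v^2 + 1, F = 49*u*v, G = 49*u^2 + 1.
Coefficients of the second fundamental form: L = 0, M = 7/sqrt(49*u^2 + 49*v^2 + 1), N = 0.
Assemble K = (LN − M²)/(EG − F²) = -49/(2401*u^4 + 4802*u^2*v^2 + 98*u^2 + 2401*v^4 + 98*v^2 + 1). At (u, v) = (-1/2, 3/2): K = -196/61009.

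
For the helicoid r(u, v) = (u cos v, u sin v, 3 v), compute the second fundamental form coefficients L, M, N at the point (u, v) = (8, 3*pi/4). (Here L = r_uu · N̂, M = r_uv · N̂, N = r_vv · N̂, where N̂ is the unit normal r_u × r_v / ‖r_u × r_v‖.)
L = 0;  M = -3*sqrt(73)/73;  N = 0

Compute the unit normal N̂(u, v) = (3*sin(v)/sqrt(u^2 + 9), -3*cos(v)/sqrt(u^2 + 9), u/sqrt(u^2 + 9)), and the second partials r_uu, r_uv, r_vv. Take dot products:
  L(u, v) = r_uu · N̂ = 0,
  M(u, v) = r_uv · N̂ = -3/sqrt(u^2 + 9),
  N(u, v) = r_vv · N̂ = 0.
Evaluating at (u, v) = (8, 3*pi/4):
  L = 0, M = -3*sqrt(73)/73, N = 0.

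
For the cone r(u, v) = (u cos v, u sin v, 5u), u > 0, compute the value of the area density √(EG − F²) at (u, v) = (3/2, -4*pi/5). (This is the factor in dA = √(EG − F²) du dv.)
√(EG − F²)|_{(3/2, -4*pi/5)} = 3*sqrt(26)/2

E = 26, F = 0, G = u^2, so EG − F² = 26*u^2. Taking the positive square root: √(EG − F²) = sqrt(26)*Abs(u). At (u, v) = (3/2, -4*pi/5): 3*sqrt(26)/2.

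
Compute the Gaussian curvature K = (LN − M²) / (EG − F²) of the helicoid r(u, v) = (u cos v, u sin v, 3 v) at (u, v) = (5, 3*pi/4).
K = -9/1156

Coefficients of the first fundamental form: E = 1, F = 0, G = u^2 + 9.
Coefficients of the second fundamental form: L = 0, M = -3/sqrt(u^2 + 9), N = 0.
Assemble K = (LN − M²)/(EG − F²) = -9/(u^2 + 9)^2. At (u, v) = (5, 3*pi/4): K = -9/1156.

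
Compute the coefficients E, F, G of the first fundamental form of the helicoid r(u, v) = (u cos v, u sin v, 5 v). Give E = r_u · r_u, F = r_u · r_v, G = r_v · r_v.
E = 1;  F = 0;  G = u^2 + 25

Compute partials: r_u = (cos(v), sin(v), 0), r_v = (-u*sin(v), u*cos(v), 5). Then
  E = r_u · r_u = 1,
  F = r_u · r_v = 0,
  G = r_v · r_v = u^2 + 25.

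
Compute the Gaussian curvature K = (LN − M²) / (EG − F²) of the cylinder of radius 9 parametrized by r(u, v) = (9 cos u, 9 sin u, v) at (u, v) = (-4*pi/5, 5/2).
K = 0

Coefficients of the first fundamental form: E = 81, F = 0, G = 1.
Coefficients of the second fundamental form: L = -9, M = 0, N = 0.
Assemble K = (LN − M²)/(EG − F²) = 0. At (u, v) = (-4*pi/5, 5/2): K = 0.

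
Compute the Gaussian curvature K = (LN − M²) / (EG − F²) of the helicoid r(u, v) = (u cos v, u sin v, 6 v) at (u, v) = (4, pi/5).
K = -9/676

Coefficients of the first fundamental form: E = 1, F = 0, G = u^2 + 36.
Coefficients of the second fundamental form: L = 0, M = -6/sqrt(u^2 + 36), N = 0.
Assemble K = (LN − M²)/(EG − F²) = -36/(u^2 + 36)^2. At (u, v) = (4, pi/5): K = -9/676.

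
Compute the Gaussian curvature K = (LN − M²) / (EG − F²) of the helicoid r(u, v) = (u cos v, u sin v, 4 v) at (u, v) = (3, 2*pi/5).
K = -16/625

Coefficients of the first fundamental form: E = 1, F = 0, G = u^2 + 16.
Coefficients of the second fundamental form: L = 0, M = -4/sqrt(u^2 + 16), N = 0.
Assemble K = (LN − M²)/(EG − F²) = -16/(u^2 + 16)^2. At (u, v) = (3, 2*pi/5): K = -16/625.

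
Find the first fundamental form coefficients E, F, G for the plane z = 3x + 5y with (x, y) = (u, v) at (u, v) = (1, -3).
E = 10;  F = 15;  G = 26

Partials: r_u = (1, 0, 3), r_v = (0, 1, 5). As functions of (u, v):
  E = r_u · r_u = 10,
  F = r_u · r_v = 15,
  G = r_v · r_v = 26.
Evaluating at (u, v) = (1, -3): E = 10, F = 15, G = 26.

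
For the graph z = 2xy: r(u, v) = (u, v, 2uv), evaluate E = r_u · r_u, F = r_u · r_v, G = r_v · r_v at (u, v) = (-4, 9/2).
E = 82;  F = -72;  G = 65

Partials: r_u = (1, 0, 2*v), r_v = (0, 1, 2*u). As functions of (u, v):
  E = r_u · r_u = 4*v^2 + 1,
  F = r_u · r_v = 4*u*v,
  G = r_v · r_v = 4*u^2 + 1.
Evaluating at (u, v) = (-4, 9/2): E = 82, F = -72, G = 65.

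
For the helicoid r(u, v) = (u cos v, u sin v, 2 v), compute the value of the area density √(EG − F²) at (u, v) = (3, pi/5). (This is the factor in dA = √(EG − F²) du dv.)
√(EG − F²)|_{(3, pi/5)} = sqrt(13)

E = 1, F = 0, G = u^2 + 4, so EG − F² = u^2 + 4. Taking the positive square root: √(EG − F²) = sqrt(u^2 + 4). At (u, v) = (3, pi/5): sqrt(13).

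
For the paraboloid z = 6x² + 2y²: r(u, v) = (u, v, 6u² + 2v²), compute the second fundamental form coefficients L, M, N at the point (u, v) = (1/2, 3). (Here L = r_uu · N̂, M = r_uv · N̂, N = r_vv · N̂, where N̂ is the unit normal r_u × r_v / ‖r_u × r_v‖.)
L = 12*sqrt(181)/181;  M = 0;  N = 4*sqrt(181)/181

Compute the unit normal N̂(u, v) = (-12*u/sqrt(144*u^2 + 16*v^2 + 1), -4*v/sqrt(144*u^2 + 16*v^2 + 1), 1/sqrt(144*u^2 + 16*v^2 + 1)), and the second partials r_uu, r_uv, r_vv. Take dot products:
  L(u, v) = r_uu · N̂ = 12/sqrt(144*u^2 + 16*v^2 + 1),
  M(u, v) = r_uv · N̂ = 0,
  N(u, v) = r_vv · N̂ = 4/sqrt(144*u^2 + 16*v^2 + 1).
Evaluating at (u, v) = (1/2, 3):
  L = 12*sqrt(181)/181, M = 0, N = 4*sqrt(181)/181.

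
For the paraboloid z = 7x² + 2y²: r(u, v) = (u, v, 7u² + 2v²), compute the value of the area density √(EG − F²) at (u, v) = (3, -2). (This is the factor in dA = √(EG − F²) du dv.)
√(EG − F²)|_{(3, -2)} = sqrt(1829)

E = 196*u^2 + 1, F = 56*u*v, G = 16*v^2 + 1, so EG − F² = 196*u^2 + 16*v^2 + 1. Taking the positive square root: √(EG − F²) = sqrt(196*u^2 + 16*v^2 + 1). At (u, v) = (3, -2): sqrt(1829).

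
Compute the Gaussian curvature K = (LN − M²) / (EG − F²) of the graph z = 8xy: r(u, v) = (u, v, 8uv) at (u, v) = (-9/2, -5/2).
K = -64/2879809

Coefficients of the first fundamental form: E = 64*v^2 + 1, F = 64*u*v, G = 64*u^2 + 1.
Coefficients of the second fundamental form: L = 0, M = 8/sqrt(64*u^2 + 64*v^2 + 1), N = 0.
Assemble K = (LN − M²)/(EG − F²) = -64/(4096*u^4 + 8192*u^2*v^2 + 128*u^2 + 4096*v^4 + 128*v^2 + 1). At (u, v) = (-9/2, -5/2): K = -64/2879809.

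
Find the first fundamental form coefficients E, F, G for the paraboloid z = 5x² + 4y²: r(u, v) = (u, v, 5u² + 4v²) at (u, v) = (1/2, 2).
E = 26;  F = 80;  G = 257

Partials: r_u = (1, 0, 10*u), r_v = (0, 1, 8*v). As functions of (u, v):
  E = r_u · r_u = 100*u^2 + 1,
  F = r_u · r_v = 80*u*v,
  G = r_v · r_v = 64*v^2 + 1.
Evaluating at (u, v) = (1/2, 2): E = 26, F = 80, G = 257.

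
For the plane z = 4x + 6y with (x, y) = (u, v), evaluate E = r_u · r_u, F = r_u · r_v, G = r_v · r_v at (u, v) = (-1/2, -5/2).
E = 17;  F = 24;  G = 37

Partials: r_u = (1, 0, 4), r_v = (0, 1, 6). As functions of (u, v):
  E = r_u · r_u = 17,
  F = r_u · r_v = 24,
  G = r_v · r_v = 37.
Evaluating at (u, v) = (-1/2, -5/2): E = 17, F = 24, G = 37.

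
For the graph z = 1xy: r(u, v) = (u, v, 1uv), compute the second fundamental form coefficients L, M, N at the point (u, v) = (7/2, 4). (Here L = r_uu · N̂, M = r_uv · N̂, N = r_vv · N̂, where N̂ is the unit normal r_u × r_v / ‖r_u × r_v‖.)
L = 0;  M = 2*sqrt(13)/39;  N = 0

Compute the unit normal N̂(u, v) = (-v/sqrt(u^2 + v^2 + 1), -u/sqrt(u^2 + v^2 + 1), 1/sqrt(u^2 + v^2 + 1)), and the second partials r_uu, r_uv, r_vv. Take dot products:
  L(u, v) = r_uu · N̂ = 0,
  M(u, v) = r_uv · N̂ = 1/sqrt(u^2 + v^2 + 1),
  N(u, v) = r_vv · N̂ = 0.
Evaluating at (u, v) = (7/2, 4):
  L = 0, M = 2*sqrt(13)/39, N = 0.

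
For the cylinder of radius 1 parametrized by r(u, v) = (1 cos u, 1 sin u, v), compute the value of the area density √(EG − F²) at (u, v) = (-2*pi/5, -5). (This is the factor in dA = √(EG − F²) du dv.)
√(EG − F²)|_{(-2*pi/5, -5)} = 1

E = 1, F = 0, G = 1, so EG − F² = 1. Taking the positive square root: √(EG − F²) = 1. At (u, v) = (-2*pi/5, -5): 1.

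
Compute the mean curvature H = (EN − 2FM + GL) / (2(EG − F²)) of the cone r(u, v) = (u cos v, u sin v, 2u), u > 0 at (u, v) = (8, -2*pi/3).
H = sqrt(5)/40

With E = 5, F = 0, G = u^2, L = 0, M = 0, N = 2*sqrt(5)*u^2/(5*Abs(u)), assemble
  H = (EN − 2FM + GL) / (2(EG − F²)) = sqrt(5)/(5*Abs(u)).
At (u, v) = (8, -2*pi/3): H = sqrt(5)/40.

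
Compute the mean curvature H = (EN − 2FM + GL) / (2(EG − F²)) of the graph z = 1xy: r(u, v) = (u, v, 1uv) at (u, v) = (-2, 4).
H = 8*sqrt(21)/441

With E = v^2 + 1, F = u*v, G = u^2 + 1, L = 0, M = 1/sqrt(u^2 + v^2 + 1), N = 0, assemble
  H = (EN − 2FM + GL) / (2(EG − F²)) = -u*v/(u^2 + v^2 + 1)^(3/2).
At (u, v) = (-2, 4): H = 8*sqrt(21)/441.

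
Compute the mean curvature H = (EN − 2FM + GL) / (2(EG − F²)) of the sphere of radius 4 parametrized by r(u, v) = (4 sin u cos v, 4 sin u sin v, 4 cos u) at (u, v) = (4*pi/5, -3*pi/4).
H = -1/4

With E = 16, F = 0, G = 16*sin(u)^2, L = -4*sin(u)/Abs(sin(u)), M = 0, N = -4*sin(u)^3/Abs(sin(u)), assemble
  H = (EN − 2FM + GL) / (2(EG − F²)) = -sin(u)/(4*Abs(sin(u))).
At (u, v) = (4*pi/5, -3*pi/4): H = -1/4.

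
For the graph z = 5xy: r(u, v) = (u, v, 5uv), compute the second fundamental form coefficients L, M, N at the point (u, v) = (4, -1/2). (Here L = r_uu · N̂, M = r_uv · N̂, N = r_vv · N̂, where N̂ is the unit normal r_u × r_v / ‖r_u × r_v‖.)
L = 0;  M = 10*sqrt(181)/543;  N = 0

Compute the unit normal N̂(u, v) = (-5*v/sqrt(25*u^2 + 25*v^2 + 1), -5*u/sqrt(25*u^2 + 25*v^2 + 1), 1/sqrt(25*u^2 + 25*v^2 + 1)), and the second partials r_uu, r_uv, r_vv. Take dot products:
  L(u, v) = r_uu · N̂ = 0,
  M(u, v) = r_uv · N̂ = 5/sqrt(25*u^2 + 25*v^2 + 1),
  N(u, v) = r_vv · N̂ = 0.
Evaluating at (u, v) = (4, -1/2):
  L = 0, M = 10*sqrt(181)/543, N = 0.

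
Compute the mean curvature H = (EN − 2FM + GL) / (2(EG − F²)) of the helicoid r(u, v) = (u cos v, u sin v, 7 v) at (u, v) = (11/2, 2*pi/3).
H = 0

With E = 1, F = 0, G = u^2 + 49, L = 0, M = -7/sqrt(u^2 + 49), N = 0, assemble
  H = (EN − 2FM + GL) / (2(EG − F²)) = 0.
At (u, v) = (11/2, 2*pi/3): H = 0.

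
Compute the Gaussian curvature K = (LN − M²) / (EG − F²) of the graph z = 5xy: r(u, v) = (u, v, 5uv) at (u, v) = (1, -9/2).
K = -400/4532641

Coefficients of the first fundamental form: E = 25*v^2 + 1, F = 25*u*v, G = 25*u^2 + 1.
Coefficients of the second fundamental form: L = 0, M = 5/sqrt(25*u^2 + 25*v^2 + 1), N = 0.
Assemble K = (LN − M²)/(EG − F²) = -25/(625*u^4 + 1250*u^2*v^2 + 50*u^2 + 625*v^4 + 50*v^2 + 1). At (u, v) = (1, -9/2): K = -400/4532641.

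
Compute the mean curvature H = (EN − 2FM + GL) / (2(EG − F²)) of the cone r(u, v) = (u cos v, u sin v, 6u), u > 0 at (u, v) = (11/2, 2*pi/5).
H = 6*sqrt(37)/407

With E = 37, F = 0, G = u^2, L = 0, M = 0, N = 6*sqrt(37)*u^2/(37*Abs(u)), assemble
  H = (EN − 2FM + GL) / (2(EG − F²)) = 3*sqrt(37)/(37*Abs(u)).
At (u, v) = (11/2, 2*pi/5): H = 6*sqrt(37)/407.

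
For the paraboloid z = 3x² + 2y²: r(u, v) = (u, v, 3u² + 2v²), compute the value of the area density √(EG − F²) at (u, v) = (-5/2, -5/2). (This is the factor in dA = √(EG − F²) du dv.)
√(EG − F²)|_{(-5/2, -5/2)} = sqrt(326)

E = 36*u^2 + 1, F = 24*u*v, G = 16*v^2 + 1, so EG − F² = 36*u^2 + 16*v^2 + 1. Taking the positive square root: √(EG − F²) = sqrt(36*u^2 + 16*v^2 + 1). At (u, v) = (-5/2, -5/2): sqrt(326).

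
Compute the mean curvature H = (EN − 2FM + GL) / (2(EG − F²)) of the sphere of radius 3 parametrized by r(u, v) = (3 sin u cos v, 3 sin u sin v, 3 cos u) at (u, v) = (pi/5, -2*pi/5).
H = -1/3

With E = 9, F = 0, G = 9*sin(u)^2, L = -3*sin(u)/Abs(sin(u)), M = 0, N = -3*sin(u)^3/Abs(sin(u)), assemble
  H = (EN − 2FM + GL) / (2(EG − F²)) = -sin(u)/(3*Abs(sin(u))).
At (u, v) = (pi/5, -2*pi/5): H = -1/3.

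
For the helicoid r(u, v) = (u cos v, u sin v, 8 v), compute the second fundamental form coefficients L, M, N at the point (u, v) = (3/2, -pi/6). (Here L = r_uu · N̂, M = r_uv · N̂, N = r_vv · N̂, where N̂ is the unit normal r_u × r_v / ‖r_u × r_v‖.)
L = 0;  M = -16*sqrt(265)/265;  N = 0

Compute the unit normal N̂(u, v) = (8*sin(v)/sqrt(u^2 + 64), -8*cos(v)/sqrt(u^2 + 64), u/sqrt(u^2 + 64)), and the second partials r_uu, r_uv, r_vv. Take dot products:
  L(u, v) = r_uu · N̂ = 0,
  M(u, v) = r_uv · N̂ = -8/sqrt(u^2 + 64),
  N(u, v) = r_vv · N̂ = 0.
Evaluating at (u, v) = (3/2, -pi/6):
  L = 0, M = -16*sqrt(265)/265, N = 0.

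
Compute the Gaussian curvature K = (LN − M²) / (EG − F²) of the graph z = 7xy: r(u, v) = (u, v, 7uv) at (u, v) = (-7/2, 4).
K = -784/30702681

Coefficients of the first fundamental form: E = 49*v^2 + 1, F = 49*u*v, G = 49*u^2 + 1.
Coefficients of the second fundamental form: L = 0, M = 7/sqrt(49*u^2 + 49*v^2 + 1), N = 0.
Assemble K = (LN − M²)/(EG − F²) = -49/(2401*u^4 + 4802*u^2*v^2 + 98*u^2 + 2401*v^4 + 98*v^2 + 1). At (u, v) = (-7/2, 4): K = -784/30702681.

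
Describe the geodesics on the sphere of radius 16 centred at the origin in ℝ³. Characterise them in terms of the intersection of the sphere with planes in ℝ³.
Geodesics on the sphere of radius 16 are great circles — circles of radius 16 obtained as the intersection of the sphere with planes through the origin (the centre of the sphere).

A curve α(t) of nonzero constant speed on the sphere of radius 16 is a geodesic iff its acceleration α̈ is everywhere normal to the surface, i.e. parallel to the radial vector α(t). Then d/dt(α × α̇) = α̇ × α̇ + α × α̈ = 0, so α × α̇ is a constant vector n ≠ 0 and α(t) · n = 0 for all t: α lies in the plane through the origin with normal n. The intersection of that plane with the sphere is a circle of radius 16 (a great circle). Conversely, a great circle traversed at constant speed has centripetal acceleration pointing at the origin, hence normal to the sphere, so every great circle is a geodesic.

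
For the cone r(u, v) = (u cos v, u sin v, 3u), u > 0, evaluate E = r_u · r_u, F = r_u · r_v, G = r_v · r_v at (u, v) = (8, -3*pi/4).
E = 10;  F = 0;  G = 64

Partials: r_u = (cos(v), sin(v), 3), r_v = (-u*sin(v), u*cos(v), 0). As functions of (u, v):
  E = r_u · r_u = 10,
  F = r_u · r_v = 0,
  G = r_v · r_v = u^2.
Evaluating at (u, v) = (8, -3*pi/4): E = 10, F = 0, G = 64.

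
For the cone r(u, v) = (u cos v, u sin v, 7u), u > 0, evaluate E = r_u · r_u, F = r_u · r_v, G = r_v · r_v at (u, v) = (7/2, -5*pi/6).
E = 50;  F = 0;  G = 49/4

Partials: r_u = (cos(v), sin(v), 7), r_v = (-u*sin(v), u*cos(v), 0). As functions of (u, v):
  E = r_u · r_u = 50,
  F = r_u · r_v = 0,
  G = r_v · r_v = u^2.
Evaluating at (u, v) = (7/2, -5*pi/6): E = 50, F = 0, G = 49/4.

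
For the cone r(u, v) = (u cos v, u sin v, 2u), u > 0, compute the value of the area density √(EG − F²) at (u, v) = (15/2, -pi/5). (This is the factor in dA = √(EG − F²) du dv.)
√(EG − F²)|_{(15/2, -pi/5)} = 15*sqrt(5)/2

E = 5, F = 0, G = u^2, so EG − F² = 5*u^2. Taking the positive square root: √(EG − F²) = sqrt(5)*Abs(u). At (u, v) = (15/2, -pi/5): 15*sqrt(5)/2.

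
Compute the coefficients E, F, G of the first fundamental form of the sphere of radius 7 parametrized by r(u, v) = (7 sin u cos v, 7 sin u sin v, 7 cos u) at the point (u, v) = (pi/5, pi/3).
E = 49;  F = 0;  G = 245/8 - 49*sqrt(5)/8

Partials: r_u = (7*cos(u)*cos(v), 7*sin(v)*cos(u), -7*sin(u)), r_v = (-7*sin(u)*sin(v), 7*sin(u)*cos(v), 0). As functions of (u, v):
  E = r_u · r_u = 49,
  F = r_u · r_v = 0,
  G = r_v · r_v = 49*sin(u)^2.
Evaluating at (u, v) = (pi/5, pi/3): E = 49, F = 0, G = 245/8 - 49*sqrt(5)/8.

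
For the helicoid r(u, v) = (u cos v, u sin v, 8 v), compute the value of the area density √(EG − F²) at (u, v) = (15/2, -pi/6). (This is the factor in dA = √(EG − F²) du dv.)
√(EG − F²)|_{(15/2, -pi/6)} = sqrt(481)/2

E = 1, F = 0, G = u^2 + 64, so EG − F² = u^2 + 64. Taking the positive square root: √(EG − F²) = sqrt(u^2 + 64). At (u, v) = (15/2, -pi/6): sqrt(481)/2.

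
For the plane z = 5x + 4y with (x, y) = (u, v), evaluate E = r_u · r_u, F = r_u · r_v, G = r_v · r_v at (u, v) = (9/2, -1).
E = 26;  F = 20;  G = 17

Partials: r_u = (1, 0, 5), r_v = (0, 1, 4). As functions of (u, v):
  E = r_u · r_u = 26,
  F = r_u · r_v = 20,
  G = r_v · r_v = 17.
Evaluating at (u, v) = (9/2, -1): E = 26, F = 20, G = 17.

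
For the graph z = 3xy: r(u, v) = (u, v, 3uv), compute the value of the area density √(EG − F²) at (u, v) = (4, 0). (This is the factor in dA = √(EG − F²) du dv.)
√(EG − F²)|_{(4, 0)} = sqrt(145)

E = 9*v^2 + 1, F = 9*u*v, G = 9*u^2 + 1, so EG − F² = 9*u^2 + 9*v^2 + 1. Taking the positive square root: √(EG − F²) = sqrt(9*u^2 + 9*v^2 + 1). At (u, v) = (4, 0): sqrt(145).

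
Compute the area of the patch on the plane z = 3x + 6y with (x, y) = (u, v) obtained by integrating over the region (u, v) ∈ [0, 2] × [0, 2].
Area = 4*sqrt(46)

Area = ∫∫ √(EG − F²) du dv with √(EG − F²) = sqrt(46). Integrating over [0, 2] × [0, 2] gives 4*sqrt(46).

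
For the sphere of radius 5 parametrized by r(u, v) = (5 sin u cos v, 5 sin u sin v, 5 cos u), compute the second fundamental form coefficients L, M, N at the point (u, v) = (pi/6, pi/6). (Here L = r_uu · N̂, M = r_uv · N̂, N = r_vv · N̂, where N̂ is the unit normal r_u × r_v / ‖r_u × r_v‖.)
L = -5;  M = 0;  N = -5/4

Compute the unit normal N̂(u, v) = (sin(u)^2*cos(v)/Abs(sin(u)), sin(u)^2*sin(v)/Abs(sin(u)), sin(2*u)/(2*Abs(sin(u)))), and the second partials r_uu, r_uv, r_vv. Take dot products:
  L(u, v) = r_uu · N̂ = -5*sin(u)/Abs(sin(u)),
  M(u, v) = r_uv · N̂ = 0,
  N(u, v) = r_vv · N̂ = -5*sin(u)^3/Abs(sin(u)).
Evaluating at (u, v) = (pi/6, pi/6):
  L = -5, M = 0, N = -5/4.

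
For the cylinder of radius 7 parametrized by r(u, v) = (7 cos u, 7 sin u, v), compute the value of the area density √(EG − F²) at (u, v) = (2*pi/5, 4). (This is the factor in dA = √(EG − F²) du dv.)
√(EG − F²)|_{(2*pi/5, 4)} = 7

E = 49, F = 0, G = 1, so EG − F² = 49. Taking the positive square root: √(EG − F²) = 7. At (u, v) = (2*pi/5, 4): 7.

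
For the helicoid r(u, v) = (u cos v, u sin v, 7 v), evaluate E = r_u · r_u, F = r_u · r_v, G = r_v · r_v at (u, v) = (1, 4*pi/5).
E = 1;  F = 0;  G = 50

Partials: r_u = (cos(v), sin(v), 0), r_v = (-u*sin(v), u*cos(v), 7). As functions of (u, v):
  E = r_u · r_u = 1,
  F = r_u · r_v = 0,
  G = r_v · r_v = u^2 + 49.
Evaluating at (u, v) = (1, 4*pi/5): E = 1, F = 0, G = 50.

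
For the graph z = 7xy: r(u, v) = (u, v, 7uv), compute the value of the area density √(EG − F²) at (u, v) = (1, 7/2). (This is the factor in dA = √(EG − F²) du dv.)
√(EG − F²)|_{(1, 7/2)} = 51/2

E = 49*v^2 + 1, F = 49*u*v, G = 49*u^2 + 1, so EG − F² = 49*u^2 + 49*v^2 + 1. Taking the positive square root: √(EG − F²) = sqrt(49*u^2 + 49*v^2 + 1). At (u, v) = (1, 7/2): 51/2.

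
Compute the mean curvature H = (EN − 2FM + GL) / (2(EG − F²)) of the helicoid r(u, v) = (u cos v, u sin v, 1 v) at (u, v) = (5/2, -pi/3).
H = 0

With E = 1, F = 0, G = u^2 + 1, L = 0, M = -1/sqrt(u^2 + 1), N = 0, assemble
  H = (EN − 2FM + GL) / (2(EG − F²)) = 0.
At (u, v) = (5/2, -pi/3): H = 0.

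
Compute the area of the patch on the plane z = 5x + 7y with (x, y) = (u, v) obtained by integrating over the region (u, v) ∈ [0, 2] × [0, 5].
Area = 50*sqrt(3)

Area = ∫∫ √(EG − F²) du dv with √(EG − F²) = 5*sqrt(3). Integrating over [0, 2] × [0, 5] gives 50*sqrt(3).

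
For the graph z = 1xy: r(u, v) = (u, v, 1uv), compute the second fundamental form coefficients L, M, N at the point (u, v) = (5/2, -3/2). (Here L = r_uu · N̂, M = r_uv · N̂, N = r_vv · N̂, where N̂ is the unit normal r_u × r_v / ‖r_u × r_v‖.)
L = 0;  M = sqrt(38)/19;  N = 0

Compute the unit normal N̂(u, v) = (-v/sqrt(u^2 + v^2 + 1), -u/sqrt(u^2 + v^2 + 1), 1/sqrt(u^2 + v^2 + 1)), and the second partials r_uu, r_uv, r_vv. Take dot products:
  L(u, v) = r_uu · N̂ = 0,
  M(u, v) = r_uv · N̂ = 1/sqrt(u^2 + v^2 + 1),
  N(u, v) = r_vv · N̂ = 0.
Evaluating at (u, v) = (5/2, -3/2):
  L = 0, M = sqrt(38)/19, N = 0.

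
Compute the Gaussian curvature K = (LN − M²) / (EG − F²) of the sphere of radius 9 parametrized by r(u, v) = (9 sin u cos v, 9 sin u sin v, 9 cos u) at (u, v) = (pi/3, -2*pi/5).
K = 1/81

Coefficients of the first fundamental form: E = 81, F = 0, G = 81*sin(u)^2.
Coefficients of the second fundamental form: L = -9*sin(u)/Abs(sin(u)), M = 0, N = -9*sin(u)^3/Abs(sin(u)).
Assemble K = (LN − M²)/(EG − F²) = 1/81. At (u, v) = (pi/3, -2*pi/5): K = 1/81.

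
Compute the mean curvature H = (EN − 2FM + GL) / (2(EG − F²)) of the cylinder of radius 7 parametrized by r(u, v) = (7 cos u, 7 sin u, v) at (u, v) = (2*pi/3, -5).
H = -1/14

With E = 49, F = 0, G = 1, L = -7, M = 0, N = 0, assemble
  H = (EN − 2FM + GL) / (2(EG − F²)) = -1/14.
At (u, v) = (2*pi/3, -5): H = -1/14.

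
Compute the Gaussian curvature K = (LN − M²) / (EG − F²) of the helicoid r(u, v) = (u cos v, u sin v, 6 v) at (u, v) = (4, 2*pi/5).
K = -9/676

Coefficients of the first fundamental form: E = 1, F = 0, G = u^2 + 36.
Coefficients of the second fundamental form: L = 0, M = -6/sqrt(u^2 + 36), N = 0.
Assemble K = (LN − M²)/(EG − F²) = -36/(u^2 + 36)^2. At (u, v) = (4, 2*pi/5): K = -9/676.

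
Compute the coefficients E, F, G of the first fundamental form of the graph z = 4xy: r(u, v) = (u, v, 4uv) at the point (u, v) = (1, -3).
E = 145;  F = -48;  G = 17

Partials: r_u = (1, 0, 4*v), r_v = (0, 1, 4*u). As functions of (u, v):
  E = r_u · r_u = 16*v^2 + 1,
  F = r_u · r_v = 16*u*v,
  G = r_v · r_v = 16*u^2 + 1.
Evaluating at (u, v) = (1, -3): E = 145, F = -48, G = 17.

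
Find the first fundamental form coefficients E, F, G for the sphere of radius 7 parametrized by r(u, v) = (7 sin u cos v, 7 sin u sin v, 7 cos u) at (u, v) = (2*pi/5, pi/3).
E = 49;  F = 0;  G = 49*sqrt(5)/8 + 245/8

Partials: r_u = (7*cos(u)*cos(v), 7*sin(v)*cos(u), -7*sin(u)), r_v = (-7*sin(u)*sin(v), 7*sin(u)*cos(v), 0). As functions of (u, v):
  E = r_u · r_u = 49,
  F = r_u · r_v = 0,
  G = r_v · r_v = 49*sin(u)^2.
Evaluating at (u, v) = (2*pi/5, pi/3): E = 49, F = 0, G = 49*sqrt(5)/8 + 245/8.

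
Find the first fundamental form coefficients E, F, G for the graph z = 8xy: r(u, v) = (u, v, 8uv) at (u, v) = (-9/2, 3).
E = 577;  F = -864;  G = 1297

Partials: r_u = (1, 0, 8*v), r_v = (0, 1, 8*u). As functions of (u, v):
  E = r_u · r_u = 64*v^2 + 1,
  F = r_u · r_v = 64*u*v,
  G = r_v · r_v = 64*u^2 + 1.
Evaluating at (u, v) = (-9/2, 3): E = 577, F = -864, G = 1297.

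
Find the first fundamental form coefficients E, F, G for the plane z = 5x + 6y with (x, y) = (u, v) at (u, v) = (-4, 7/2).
E = 26;  F = 30;  G = 37

Partials: r_u = (1, 0, 5), r_v = (0, 1, 6). As functions of (u, v):
  E = r_u · r_u = 26,
  F = r_u · r_v = 30,
  G = r_v · r_v = 37.
Evaluating at (u, v) = (-4, 7/2): E = 26, F = 30, G = 37.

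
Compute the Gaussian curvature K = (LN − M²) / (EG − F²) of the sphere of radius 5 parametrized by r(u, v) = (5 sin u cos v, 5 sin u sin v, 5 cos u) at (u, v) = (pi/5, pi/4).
K = 1/25

Coefficients of the first fundamental form: E = 25, F = 0, G = 25*sin(u)^2.
Coefficients of the second fundamental form: L = -5*sin(u)/Abs(sin(u)), M = 0, N = -5*sin(u)^3/Abs(sin(u)).
Assemble K = (LN − M²)/(EG − F²) = 1/25. At (u, v) = (pi/5, pi/4): K = 1/25.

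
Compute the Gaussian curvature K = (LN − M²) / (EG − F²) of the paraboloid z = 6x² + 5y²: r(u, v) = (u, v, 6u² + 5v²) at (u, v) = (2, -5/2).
K = 30/361201

Coefficients of the first fundamental form: E = 144*u^2 + 1, F = 120*u*v, G = 100*v^2 + 1.
Coefficients of the second fundamental form: L = 12/sqrt(144*u^2 + 100*v^2 + 1), M = 0, N = 10/sqrt(144*u^2 + 100*v^2 + 1).
Assemble K = (LN − M²)/(EG − F²) = 120/(20736*u^4 + 28800*u^2*v^2 + 288*u^2 + 10000*v^4 + 200*v^2 + 1). At (u, v) = (2, -5/2): K = 30/361201.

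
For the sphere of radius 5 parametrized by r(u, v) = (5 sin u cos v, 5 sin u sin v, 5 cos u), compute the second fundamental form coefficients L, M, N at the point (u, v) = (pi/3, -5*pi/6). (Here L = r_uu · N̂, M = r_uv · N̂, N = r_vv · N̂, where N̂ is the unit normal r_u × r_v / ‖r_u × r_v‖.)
L = -5;  M = 0;  N = -15/4

Compute the unit normal N̂(u, v) = (sin(u)^2*cos(v)/Abs(sin(u)), sin(u)^2*sin(v)/Abs(sin(u)), sin(2*u)/(2*Abs(sin(u)))), and the second partials r_uu, r_uv, r_vv. Take dot products:
  L(u, v) = r_uu · N̂ = -5*sin(u)/Abs(sin(u)),
  M(u, v) = r_uv · N̂ = 0,
  N(u, v) = r_vv · N̂ = -5*sin(u)^3/Abs(sin(u)).
Evaluating at (u, v) = (pi/3, -5*pi/6):
  L = -5, M = 0, N = -15/4.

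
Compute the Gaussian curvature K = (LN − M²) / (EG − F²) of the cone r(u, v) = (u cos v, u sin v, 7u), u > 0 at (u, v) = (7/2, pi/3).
K = 0

Coefficients of the first fundamental form: E = 50, F = 0, G = u^2.
Coefficients of the second fundamental form: L = 0, M = 0, N = 7*sqrt(2)*u^2/(10*Abs(u)).
Assemble K = (LN − M²)/(EG − F²) = 0. At (u, v) = (7/2, pi/3): K = 0.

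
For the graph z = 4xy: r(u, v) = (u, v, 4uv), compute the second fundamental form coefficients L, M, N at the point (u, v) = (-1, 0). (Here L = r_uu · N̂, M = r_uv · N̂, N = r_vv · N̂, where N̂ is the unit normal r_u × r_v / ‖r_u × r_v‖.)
L = 0;  M = 4*sqrt(17)/17;  N = 0

Compute the unit normal N̂(u, v) = (-4*v/sqrt(16*u^2 + 16*v^2 + 1), -4*u/sqrt(16*u^2 + 16*v^2 + 1), 1/sqrt(16*u^2 + 16*v^2 + 1)), and the second partials r_uu, r_uv, r_vv. Take dot products:
  L(u, v) = r_uu · N̂ = 0,
  M(u, v) = r_uv · N̂ = 4/sqrt(16*u^2 + 16*v^2 + 1),
  N(u, v) = r_vv · N̂ = 0.
Evaluating at (u, v) = (-1, 0):
  L = 0, M = 4*sqrt(17)/17, N = 0.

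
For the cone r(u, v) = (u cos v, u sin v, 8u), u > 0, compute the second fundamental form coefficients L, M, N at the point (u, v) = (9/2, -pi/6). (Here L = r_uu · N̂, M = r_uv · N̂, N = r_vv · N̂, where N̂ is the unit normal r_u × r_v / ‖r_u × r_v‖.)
L = 0;  M = 0;  N = 36*sqrt(65)/65

Compute the unit normal N̂(u, v) = (-8*sqrt(65)*u*cos(v)/(65*Abs(u)), -8*sqrt(65)*u*sin(v)/(65*Abs(u)), sqrt(65)*u/(65*Abs(u))), and the second partials r_uu, r_uv, r_vv. Take dot products:
  L(u, v) = r_uu · N̂ = 0,
  M(u, v) = r_uv · N̂ = 0,
  N(u, v) = r_vv · N̂ = 8*sqrt(65)*u^2/(65*Abs(u)).
Evaluating at (u, v) = (9/2, -pi/6):
  L = 0, M = 0, N = 36*sqrt(65)/65.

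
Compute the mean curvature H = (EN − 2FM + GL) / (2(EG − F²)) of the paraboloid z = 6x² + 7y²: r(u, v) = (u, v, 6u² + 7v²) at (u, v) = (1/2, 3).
H = 10849*sqrt(1801)/3243601

With E = 144*u^2 + 1, F = 168*u*v, G = 196*v^2 + 1, L = 12/sqrt(144*u^2 + 196*v^2 + 1), M = 0, N = 14/sqrt(144*u^2 + 196*v^2 + 1), assemble
  H = (EN − 2FM + GL) / (2(EG − F²)) = (1008*u^2 + 1176*v^2 + 13)/(144*u^2 + 196*v^2 + 1)^(3/2).
At (u, v) = (1/2, 3): H = 10849*sqrt(1801)/3243601.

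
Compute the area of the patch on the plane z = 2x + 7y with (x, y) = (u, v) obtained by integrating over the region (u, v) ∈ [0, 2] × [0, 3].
Area = 18*sqrt(6)

Area = ∫∫ √(EG − F²) du dv with √(EG − F²) = 3*sqrt(6). Integrating over [0, 2] × [0, 3] gives 18*sqrt(6).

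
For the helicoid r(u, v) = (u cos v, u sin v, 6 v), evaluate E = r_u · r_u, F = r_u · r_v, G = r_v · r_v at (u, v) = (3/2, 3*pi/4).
E = 1;  F = 0;  G = 153/4

Partials: r_u = (cos(v), sin(v), 0), r_v = (-u*sin(v), u*cos(v), 6). As functions of (u, v):
  E = r_u · r_u = 1,
  F = r_u · r_v = 0,
  G = r_v · r_v = u^2 + 36.
Evaluating at (u, v) = (3/2, 3*pi/4): E = 1, F = 0, G = 153/4.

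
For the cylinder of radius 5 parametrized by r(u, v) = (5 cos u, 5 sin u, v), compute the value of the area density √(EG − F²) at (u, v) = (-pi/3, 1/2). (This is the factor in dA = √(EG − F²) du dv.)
√(EG − F²)|_{(-pi/3, 1/2)} = 5

E = 25, F = 0, G = 1, so EG − F² = 25. Taking the positive square root: √(EG − F²) = 5. At (u, v) = (-pi/3, 1/2): 5.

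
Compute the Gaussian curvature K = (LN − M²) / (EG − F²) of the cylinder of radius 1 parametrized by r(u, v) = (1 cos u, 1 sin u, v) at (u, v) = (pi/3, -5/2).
K = 0

Coefficients of the first fundamental form: E = 1, F = 0, G = 1.
Coefficients of the second fundamental form: L = -1, M = 0, N = 0.
Assemble K = (LN − M²)/(EG − F²) = 0. At (u, v) = (pi/3, -5/2): K = 0.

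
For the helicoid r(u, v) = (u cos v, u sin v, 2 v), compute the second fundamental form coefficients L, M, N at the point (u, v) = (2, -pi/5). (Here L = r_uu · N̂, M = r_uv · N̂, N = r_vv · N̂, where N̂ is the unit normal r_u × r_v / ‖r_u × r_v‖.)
L = 0;  M = -sqrt(2)/2;  N = 0

Compute the unit normal N̂(u, v) = (2*sin(v)/sqrt(u^2 + 4), -2*cos(v)/sqrt(u^2 + 4), u/sqrt(u^2 + 4)), and the second partials r_uu, r_uv, r_vv. Take dot products:
  L(u, v) = r_uu · N̂ = 0,
  M(u, v) = r_uv · N̂ = -2/sqrt(u^2 + 4),
  N(u, v) = r_vv · N̂ = 0.
Evaluating at (u, v) = (2, -pi/5):
  L = 0, M = -sqrt(2)/2, N = 0.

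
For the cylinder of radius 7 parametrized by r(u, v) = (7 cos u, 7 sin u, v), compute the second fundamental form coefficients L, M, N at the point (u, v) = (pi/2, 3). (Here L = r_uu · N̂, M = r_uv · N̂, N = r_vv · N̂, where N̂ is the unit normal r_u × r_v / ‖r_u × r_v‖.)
L = -7;  M = 0;  N = 0

Compute the unit normal N̂(u, v) = (cos(u), sin(u), 0), and the second partials r_uu, r_uv, r_vv. Take dot products:
  L(u, v) = r_uu · N̂ = -7,
  M(u, v) = r_uv · N̂ = 0,
  N(u, v) = r_vv · N̂ = 0.
Evaluating at (u, v) = (pi/2, 3):
  L = -7, M = 0, N = 0.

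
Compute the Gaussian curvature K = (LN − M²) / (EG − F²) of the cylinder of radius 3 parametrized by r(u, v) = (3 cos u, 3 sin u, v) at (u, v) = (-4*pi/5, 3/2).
K = 0

Coefficients of the first fundamental form: E = 9, F = 0, G = 1.
Coefficients of the second fundamental form: L = -3, M = 0, N = 0.
Assemble K = (LN − M²)/(EG − F²) = 0. At (u, v) = (-4*pi/5, 3/2): K = 0.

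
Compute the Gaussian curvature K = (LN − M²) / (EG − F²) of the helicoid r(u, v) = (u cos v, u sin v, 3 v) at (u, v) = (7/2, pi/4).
K = -144/7225

Coefficients of the first fundamental form: E = 1, F = 0, G = u^2 + 9.
Coefficients of the second fundamental form: L = 0, M = -3/sqrt(u^2 + 9), N = 0.
Assemble K = (LN − M²)/(EG − F²) = -9/(u^2 + 9)^2. At (u, v) = (7/2, pi/4): K = -144/7225.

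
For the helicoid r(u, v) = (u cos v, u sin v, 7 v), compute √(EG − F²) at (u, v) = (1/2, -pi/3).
√(EG − F²)|_{(1/2, -pi/3)} = sqrt(197)/2

E = 1, F = 0, G = u^2 + 49; EG − F² = u^2 + 49; √(EG − F²) = sqrt(u^2 + 49). At the given point: sqrt(197)/2.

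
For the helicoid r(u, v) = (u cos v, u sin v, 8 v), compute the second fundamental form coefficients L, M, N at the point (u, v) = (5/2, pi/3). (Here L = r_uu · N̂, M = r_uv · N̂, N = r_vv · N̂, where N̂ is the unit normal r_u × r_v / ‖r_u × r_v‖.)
L = 0;  M = -16*sqrt(281)/281;  N = 0

Compute the unit normal N̂(u, v) = (8*sin(v)/sqrt(u^2 + 64), -8*cos(v)/sqrt(u^2 + 64), u/sqrt(u^2 + 64)), and the second partials r_uu, r_uv, r_vv. Take dot products:
  L(u, v) = r_uu · N̂ = 0,
  M(u, v) = r_uv · N̂ = -8/sqrt(u^2 + 64),
  N(u, v) = r_vv · N̂ = 0.
Evaluating at (u, v) = (5/2, pi/3):
  L = 0, M = -16*sqrt(281)/281, N = 0.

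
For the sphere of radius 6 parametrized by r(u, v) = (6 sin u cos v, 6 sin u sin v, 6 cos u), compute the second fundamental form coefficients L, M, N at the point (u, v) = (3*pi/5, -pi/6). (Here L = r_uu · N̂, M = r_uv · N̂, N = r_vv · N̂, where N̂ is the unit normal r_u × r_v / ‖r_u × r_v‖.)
L = -6;  M = 0;  N = -15/4 - 3*sqrt(5)/4

Compute the unit normal N̂(u, v) = (sin(u)^2*cos(v)/Abs(sin(u)), sin(u)^2*sin(v)/Abs(sin(u)), sin(2*u)/(2*Abs(sin(u)))), and the second partials r_uu, r_uv, r_vv. Take dot products:
  L(u, v) = r_uu · N̂ = -6*sin(u)/Abs(sin(u)),
  M(u, v) = r_uv · N̂ = 0,
  N(u, v) = r_vv · N̂ = -6*sin(u)^3/Abs(sin(u)).
Evaluating at (u, v) = (3*pi/5, -pi/6):
  L = -6, M = 0, N = -15/4 - 3*sqrt(5)/4.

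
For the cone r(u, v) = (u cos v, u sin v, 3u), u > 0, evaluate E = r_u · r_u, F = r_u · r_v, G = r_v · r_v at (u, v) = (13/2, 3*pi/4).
E = 10;  F = 0;  G = 169/4

Partials: r_u = (cos(v), sin(v), 3), r_v = (-u*sin(v), u*cos(v), 0). As functions of (u, v):
  E = r_u · r_u = 10,
  F = r_u · r_v = 0,
  G = r_v · r_v = u^2.
Evaluating at (u, v) = (13/2, 3*pi/4): E = 10, F = 0, G = 169/4.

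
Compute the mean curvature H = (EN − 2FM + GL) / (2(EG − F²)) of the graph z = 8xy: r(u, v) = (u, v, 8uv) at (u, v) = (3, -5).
H = 7680*sqrt(2177)/4739329

With E = 64*v^2 + 1, F = 64*u*v, G = 64*u^2 + 1, L = 0, M = 8/sqrt(64*u^2 + 64*v^2 + 1), N = 0, assemble
  H = (EN − 2FM + GL) / (2(EG − F²)) = -512*u*v/(64*u^2 + 64*v^2 + 1)^(3/2).
At (u, v) = (3, -5): H = 7680*sqrt(2177)/4739329.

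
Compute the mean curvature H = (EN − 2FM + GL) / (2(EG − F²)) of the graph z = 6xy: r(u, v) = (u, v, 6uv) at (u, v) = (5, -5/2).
H = 675*sqrt(1126)/316969

With E = 36*v^2 + 1, F = 36*u*v, G = 36*u^2 + 1, L = 0, M = 6/sqrt(36*u^2 + 36*v^2 + 1), N = 0, assemble
  H = (EN − 2FM + GL) / (2(EG − F²)) = -216*u*v/(36*u^2 + 36*v^2 + 1)^(3/2).
At (u, v) = (5, -5/2): H = 675*sqrt(1126)/316969.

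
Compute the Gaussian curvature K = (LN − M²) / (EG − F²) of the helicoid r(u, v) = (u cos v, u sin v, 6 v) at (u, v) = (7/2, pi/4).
K = -576/37249

Coefficients of the first fundamental form: E = 1, F = 0, G = u^2 + 36.
Coefficients of the second fundamental form: L = 0, M = -6/sqrt(u^2 + 36), N = 0.
Assemble K = (LN − M²)/(EG − F²) = -36/(u^2 + 36)^2. At (u, v) = (7/2, pi/4): K = -576/37249.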